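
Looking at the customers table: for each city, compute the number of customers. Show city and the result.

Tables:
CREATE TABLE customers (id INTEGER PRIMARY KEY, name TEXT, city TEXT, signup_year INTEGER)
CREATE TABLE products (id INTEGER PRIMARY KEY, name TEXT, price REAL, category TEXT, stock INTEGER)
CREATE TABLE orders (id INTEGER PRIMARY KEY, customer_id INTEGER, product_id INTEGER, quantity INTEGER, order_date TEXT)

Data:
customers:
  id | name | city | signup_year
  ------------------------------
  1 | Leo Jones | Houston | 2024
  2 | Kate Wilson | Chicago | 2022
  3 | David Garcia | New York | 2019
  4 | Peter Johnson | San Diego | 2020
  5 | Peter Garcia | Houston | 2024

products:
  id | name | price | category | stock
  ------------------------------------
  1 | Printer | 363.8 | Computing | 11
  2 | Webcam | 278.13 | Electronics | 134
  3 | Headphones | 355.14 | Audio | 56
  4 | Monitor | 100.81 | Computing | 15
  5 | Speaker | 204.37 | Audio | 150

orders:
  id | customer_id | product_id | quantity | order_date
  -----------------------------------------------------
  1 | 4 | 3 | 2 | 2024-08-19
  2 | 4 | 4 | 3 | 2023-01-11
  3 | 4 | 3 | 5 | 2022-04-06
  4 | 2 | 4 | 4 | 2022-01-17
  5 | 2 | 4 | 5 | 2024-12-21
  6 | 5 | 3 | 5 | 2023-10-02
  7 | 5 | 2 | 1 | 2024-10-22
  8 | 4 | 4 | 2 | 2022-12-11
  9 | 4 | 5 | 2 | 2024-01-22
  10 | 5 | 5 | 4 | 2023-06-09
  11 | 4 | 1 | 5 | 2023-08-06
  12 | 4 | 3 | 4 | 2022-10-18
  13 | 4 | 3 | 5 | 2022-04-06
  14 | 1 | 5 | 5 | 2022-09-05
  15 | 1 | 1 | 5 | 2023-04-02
SELECT city, COUNT(*) AS n FROM customers GROUP BY city

Execution result:
city | n
Chicago | 1
Houston | 2
New York | 1
San Diego | 1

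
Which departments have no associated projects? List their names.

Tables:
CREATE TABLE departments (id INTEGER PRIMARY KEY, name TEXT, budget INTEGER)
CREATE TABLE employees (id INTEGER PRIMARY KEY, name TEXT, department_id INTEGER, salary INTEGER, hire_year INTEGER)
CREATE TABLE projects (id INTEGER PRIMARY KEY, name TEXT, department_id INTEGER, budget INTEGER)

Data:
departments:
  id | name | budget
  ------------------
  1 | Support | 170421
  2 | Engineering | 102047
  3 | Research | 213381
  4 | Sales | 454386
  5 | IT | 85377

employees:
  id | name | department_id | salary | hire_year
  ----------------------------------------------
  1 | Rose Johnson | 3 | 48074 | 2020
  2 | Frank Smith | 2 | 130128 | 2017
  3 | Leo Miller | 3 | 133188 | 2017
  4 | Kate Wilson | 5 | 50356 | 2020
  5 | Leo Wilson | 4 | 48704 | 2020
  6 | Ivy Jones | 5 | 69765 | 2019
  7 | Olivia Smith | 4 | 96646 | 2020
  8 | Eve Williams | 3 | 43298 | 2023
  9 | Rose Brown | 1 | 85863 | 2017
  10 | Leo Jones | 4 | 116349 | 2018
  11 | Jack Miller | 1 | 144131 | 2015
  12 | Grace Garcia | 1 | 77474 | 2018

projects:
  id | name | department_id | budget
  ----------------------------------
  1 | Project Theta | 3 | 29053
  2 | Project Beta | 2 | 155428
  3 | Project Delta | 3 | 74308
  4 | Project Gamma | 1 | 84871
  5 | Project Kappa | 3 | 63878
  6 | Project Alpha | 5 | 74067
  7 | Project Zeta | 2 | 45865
SELECT p.name FROM departments p LEFT JOIN projects c ON c.department_id = p.id WHERE c.id IS NULL

Execution result:
Sales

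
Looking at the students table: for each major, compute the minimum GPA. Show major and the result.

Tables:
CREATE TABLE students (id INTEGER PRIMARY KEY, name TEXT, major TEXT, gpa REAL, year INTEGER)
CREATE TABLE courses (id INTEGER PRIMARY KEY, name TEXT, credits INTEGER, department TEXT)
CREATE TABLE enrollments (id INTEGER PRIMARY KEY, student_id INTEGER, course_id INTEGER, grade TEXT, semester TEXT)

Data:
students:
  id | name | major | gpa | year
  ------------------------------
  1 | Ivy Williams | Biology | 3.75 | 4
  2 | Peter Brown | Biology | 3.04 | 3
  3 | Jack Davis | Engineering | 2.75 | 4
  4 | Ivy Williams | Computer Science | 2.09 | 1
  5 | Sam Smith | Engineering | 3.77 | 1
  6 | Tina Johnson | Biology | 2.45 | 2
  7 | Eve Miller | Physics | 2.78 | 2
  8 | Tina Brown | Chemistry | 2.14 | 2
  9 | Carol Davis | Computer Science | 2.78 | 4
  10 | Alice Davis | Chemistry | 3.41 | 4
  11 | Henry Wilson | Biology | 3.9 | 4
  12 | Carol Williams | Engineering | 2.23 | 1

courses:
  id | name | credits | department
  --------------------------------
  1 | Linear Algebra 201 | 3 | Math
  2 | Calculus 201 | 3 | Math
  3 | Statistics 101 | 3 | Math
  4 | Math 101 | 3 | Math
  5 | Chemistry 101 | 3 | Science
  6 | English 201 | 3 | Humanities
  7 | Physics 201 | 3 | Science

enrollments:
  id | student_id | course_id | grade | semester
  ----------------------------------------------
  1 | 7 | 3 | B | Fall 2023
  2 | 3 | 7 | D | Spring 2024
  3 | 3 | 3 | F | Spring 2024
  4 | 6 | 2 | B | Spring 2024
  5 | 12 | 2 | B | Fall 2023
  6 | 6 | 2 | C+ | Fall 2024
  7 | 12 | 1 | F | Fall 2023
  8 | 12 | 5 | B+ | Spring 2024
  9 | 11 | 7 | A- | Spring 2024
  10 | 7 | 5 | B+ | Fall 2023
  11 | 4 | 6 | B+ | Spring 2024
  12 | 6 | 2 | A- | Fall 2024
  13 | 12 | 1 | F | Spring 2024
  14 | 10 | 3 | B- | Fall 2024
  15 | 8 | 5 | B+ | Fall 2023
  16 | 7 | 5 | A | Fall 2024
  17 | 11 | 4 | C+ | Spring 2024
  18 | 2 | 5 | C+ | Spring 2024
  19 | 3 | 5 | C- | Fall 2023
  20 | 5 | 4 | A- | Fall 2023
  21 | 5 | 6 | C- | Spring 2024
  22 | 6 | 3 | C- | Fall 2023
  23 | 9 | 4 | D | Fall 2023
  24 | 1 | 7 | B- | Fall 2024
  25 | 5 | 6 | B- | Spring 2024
SELECT major, MIN(gpa) AS min_gpa FROM students GROUP BY major

Execution result:
major | min_gpa
Biology | 2.45
Chemistry | 2.14
Computer Science | 2.09
Engineering | 2.23
Physics | 2.78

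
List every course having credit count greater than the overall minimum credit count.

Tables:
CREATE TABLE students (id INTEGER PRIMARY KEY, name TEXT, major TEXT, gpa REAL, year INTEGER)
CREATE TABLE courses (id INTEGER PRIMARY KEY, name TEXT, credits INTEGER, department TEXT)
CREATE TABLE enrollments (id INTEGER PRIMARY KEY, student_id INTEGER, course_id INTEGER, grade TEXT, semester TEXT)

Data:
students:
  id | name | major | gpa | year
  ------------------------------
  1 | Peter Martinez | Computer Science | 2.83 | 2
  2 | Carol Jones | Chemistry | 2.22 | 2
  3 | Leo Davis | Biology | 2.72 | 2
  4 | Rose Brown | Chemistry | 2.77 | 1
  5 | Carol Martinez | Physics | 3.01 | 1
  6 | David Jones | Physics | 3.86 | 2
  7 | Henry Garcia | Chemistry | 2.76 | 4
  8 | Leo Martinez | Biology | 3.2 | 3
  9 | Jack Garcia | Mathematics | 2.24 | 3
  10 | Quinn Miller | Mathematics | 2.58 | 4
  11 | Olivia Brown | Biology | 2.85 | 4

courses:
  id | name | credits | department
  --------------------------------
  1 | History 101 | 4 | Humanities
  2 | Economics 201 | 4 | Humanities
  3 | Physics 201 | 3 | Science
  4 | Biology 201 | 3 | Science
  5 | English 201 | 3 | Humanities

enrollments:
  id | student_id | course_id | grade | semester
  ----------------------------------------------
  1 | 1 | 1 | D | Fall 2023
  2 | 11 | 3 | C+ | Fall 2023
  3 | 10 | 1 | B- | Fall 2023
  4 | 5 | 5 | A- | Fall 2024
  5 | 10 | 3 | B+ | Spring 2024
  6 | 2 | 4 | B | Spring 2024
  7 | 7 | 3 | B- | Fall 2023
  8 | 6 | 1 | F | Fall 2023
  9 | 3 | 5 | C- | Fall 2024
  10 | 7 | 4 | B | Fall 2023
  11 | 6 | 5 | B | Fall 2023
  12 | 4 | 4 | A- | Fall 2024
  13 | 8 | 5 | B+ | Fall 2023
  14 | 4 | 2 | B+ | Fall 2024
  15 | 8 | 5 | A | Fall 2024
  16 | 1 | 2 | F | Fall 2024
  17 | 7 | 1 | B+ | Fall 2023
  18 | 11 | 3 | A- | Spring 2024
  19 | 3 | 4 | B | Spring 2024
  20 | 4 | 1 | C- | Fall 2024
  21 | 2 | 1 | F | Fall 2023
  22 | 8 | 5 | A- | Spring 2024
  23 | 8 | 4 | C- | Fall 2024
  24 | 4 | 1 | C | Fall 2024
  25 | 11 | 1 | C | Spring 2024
SELECT name, credits FROM courses WHERE credits > (SELECT MIN(credits) FROM courses)

Execution result:
name | credits
History 101 | 4
Economics 201 | 4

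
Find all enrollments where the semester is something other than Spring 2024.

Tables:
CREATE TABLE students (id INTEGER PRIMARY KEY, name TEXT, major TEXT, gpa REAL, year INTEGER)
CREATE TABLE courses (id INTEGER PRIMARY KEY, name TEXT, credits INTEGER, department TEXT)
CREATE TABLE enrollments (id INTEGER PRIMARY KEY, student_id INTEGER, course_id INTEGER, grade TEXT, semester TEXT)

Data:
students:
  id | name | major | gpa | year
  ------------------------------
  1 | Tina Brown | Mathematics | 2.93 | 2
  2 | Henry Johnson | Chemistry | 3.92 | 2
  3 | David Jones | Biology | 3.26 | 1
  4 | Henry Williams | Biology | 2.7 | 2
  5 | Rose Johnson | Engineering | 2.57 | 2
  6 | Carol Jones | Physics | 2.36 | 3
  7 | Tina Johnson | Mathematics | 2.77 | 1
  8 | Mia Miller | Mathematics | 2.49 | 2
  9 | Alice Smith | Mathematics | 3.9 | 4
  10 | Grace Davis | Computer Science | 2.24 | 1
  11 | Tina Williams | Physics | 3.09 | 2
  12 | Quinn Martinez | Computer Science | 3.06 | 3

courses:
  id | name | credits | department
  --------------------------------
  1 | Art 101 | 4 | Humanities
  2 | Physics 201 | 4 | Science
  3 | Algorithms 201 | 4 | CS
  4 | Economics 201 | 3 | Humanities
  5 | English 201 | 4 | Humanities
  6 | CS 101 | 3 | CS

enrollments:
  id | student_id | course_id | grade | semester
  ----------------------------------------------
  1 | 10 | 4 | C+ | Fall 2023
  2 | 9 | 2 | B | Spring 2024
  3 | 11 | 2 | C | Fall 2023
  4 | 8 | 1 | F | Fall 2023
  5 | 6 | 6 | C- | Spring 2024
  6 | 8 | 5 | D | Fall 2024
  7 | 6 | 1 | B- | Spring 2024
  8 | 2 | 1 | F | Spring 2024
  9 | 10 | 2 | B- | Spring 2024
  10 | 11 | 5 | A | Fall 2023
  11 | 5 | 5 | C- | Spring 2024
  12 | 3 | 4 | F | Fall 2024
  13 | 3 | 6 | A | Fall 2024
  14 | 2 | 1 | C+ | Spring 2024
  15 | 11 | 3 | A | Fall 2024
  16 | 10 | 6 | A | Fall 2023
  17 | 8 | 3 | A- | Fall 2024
SELECT id, semester FROM enrollments WHERE semester <> 'Spring 2024'

Execution result:
id | semester
1 | Fall 2023
3 | Fall 2023
4 | Fall 2023
6 | Fall 2024
10 | Fall 2023
12 | Fall 2024
13 | Fall 2024
15 | Fall 2024
16 | Fall 2023
17 | Fall 2024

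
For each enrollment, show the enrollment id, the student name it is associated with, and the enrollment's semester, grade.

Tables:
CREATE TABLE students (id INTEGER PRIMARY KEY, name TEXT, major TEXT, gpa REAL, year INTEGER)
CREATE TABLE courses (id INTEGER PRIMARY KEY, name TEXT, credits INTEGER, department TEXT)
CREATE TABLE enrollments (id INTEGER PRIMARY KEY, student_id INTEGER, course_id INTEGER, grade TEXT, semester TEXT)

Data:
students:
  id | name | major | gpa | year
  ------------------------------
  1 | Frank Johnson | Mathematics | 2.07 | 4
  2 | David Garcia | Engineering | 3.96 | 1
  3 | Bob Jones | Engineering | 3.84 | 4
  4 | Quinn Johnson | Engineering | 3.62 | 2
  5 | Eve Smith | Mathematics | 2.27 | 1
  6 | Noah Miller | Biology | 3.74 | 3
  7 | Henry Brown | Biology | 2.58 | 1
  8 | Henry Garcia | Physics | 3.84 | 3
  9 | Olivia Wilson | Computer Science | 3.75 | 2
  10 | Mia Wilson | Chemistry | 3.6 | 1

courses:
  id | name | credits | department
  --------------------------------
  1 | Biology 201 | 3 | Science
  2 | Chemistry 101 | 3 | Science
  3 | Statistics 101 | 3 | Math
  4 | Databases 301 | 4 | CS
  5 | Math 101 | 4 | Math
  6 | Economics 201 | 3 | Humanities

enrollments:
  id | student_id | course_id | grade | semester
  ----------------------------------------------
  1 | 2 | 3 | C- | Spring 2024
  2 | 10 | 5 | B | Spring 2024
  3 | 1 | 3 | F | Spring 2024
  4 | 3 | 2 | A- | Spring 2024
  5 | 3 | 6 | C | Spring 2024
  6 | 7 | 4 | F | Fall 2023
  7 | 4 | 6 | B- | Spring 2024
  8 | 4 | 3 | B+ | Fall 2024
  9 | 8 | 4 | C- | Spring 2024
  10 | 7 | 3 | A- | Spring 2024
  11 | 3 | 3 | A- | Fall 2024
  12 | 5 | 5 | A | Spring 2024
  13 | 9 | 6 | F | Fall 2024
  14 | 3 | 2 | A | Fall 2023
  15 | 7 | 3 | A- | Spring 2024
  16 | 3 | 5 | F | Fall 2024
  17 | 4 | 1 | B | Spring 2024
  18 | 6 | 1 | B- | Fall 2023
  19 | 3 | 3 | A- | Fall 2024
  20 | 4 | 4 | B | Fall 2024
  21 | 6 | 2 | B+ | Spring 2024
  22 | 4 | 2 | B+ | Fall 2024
SELECT c.id, p.name AS student, c.semester, c.grade FROM enrollments c JOIN students p ON c.student_id = p.id

Execution result:
id | student | semester | grade
1 | David Garcia | Spring 2024 | C-
2 | Mia Wilson | Spring 2024 | B
3 | Frank Johnson | Spring 2024 | F
4 | Bob Jones | Spring 2024 | A-
5 | Bob Jones | Spring 2024 | C
6 | Henry Brown | Fall 2023 | F
7 | Quinn Johnson | Spring 2024 | B-
8 | Quinn Johnson | Fall 2024 | B+
9 | Henry Garcia | Spring 2024 | C-
10 | Henry Brown | Spring 2024 | A-
11 | Bob Jones | Fall 2024 | A-
12 | Eve Smith | Spring 2024 | A
13 | Olivia Wilson | Fall 2024 | F
14 | Bob Jones | Fall 2023 | A
15 | Henry Brown | Spring 2024 | A-
16 | Bob Jones | Fall 2024 | F
17 | Quinn Johnson | Spring 2024 | B
18 | Noah Miller | Fall 2023 | B-
19 | Bob Jones | Fall 2024 | A-
20 | Quinn Johnson | Fall 2024 | B
21 | Noah Miller | Spring 2024 | B+
22 | Quinn Johnson | Fall 2024 | B+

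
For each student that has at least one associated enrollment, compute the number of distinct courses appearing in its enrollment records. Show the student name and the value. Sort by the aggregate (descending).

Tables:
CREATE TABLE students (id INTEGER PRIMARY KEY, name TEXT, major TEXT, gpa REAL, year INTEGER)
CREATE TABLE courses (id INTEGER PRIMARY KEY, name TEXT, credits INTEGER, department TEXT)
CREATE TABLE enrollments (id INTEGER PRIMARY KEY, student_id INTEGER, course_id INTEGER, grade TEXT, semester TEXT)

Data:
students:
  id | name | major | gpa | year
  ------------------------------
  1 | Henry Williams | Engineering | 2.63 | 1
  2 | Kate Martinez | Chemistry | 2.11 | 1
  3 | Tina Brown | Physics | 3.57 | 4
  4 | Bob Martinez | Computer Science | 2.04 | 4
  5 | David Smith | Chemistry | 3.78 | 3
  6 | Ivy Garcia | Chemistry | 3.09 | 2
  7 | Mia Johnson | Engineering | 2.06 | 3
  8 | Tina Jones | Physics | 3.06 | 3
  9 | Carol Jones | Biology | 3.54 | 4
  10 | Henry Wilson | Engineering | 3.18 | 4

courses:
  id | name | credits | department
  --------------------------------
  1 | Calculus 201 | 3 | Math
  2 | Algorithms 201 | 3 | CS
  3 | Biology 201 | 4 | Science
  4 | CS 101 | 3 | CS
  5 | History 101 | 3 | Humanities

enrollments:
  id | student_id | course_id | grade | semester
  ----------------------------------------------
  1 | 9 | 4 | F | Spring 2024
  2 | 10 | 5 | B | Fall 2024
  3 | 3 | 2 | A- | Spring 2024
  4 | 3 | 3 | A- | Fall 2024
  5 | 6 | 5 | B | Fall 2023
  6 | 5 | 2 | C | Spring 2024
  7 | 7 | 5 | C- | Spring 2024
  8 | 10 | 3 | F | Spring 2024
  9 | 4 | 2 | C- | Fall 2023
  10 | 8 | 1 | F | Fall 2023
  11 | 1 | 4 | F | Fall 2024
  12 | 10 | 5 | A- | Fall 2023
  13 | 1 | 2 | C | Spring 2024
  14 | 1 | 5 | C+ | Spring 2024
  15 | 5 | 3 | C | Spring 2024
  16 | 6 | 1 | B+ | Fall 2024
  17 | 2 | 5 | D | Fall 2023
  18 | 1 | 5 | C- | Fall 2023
SELECT p.name, COUNT(DISTINCT c.course_id) AS distinct_course_count FROM enrollments c JOIN students p ON c.student_id = p.id GROUP BY p.id, p.name ORDER BY distinct_course_count DESC

Execution result:
name | distinct_course_count
Henry Williams | 3
Tina Brown | 2
David Smith | 2
Ivy Garcia | 2
Henry Wilson | 2
Kate Martinez | 1
Bob Martinez | 1
Mia Johnson | 1
Tina Jones | 1
Carol Jones | 1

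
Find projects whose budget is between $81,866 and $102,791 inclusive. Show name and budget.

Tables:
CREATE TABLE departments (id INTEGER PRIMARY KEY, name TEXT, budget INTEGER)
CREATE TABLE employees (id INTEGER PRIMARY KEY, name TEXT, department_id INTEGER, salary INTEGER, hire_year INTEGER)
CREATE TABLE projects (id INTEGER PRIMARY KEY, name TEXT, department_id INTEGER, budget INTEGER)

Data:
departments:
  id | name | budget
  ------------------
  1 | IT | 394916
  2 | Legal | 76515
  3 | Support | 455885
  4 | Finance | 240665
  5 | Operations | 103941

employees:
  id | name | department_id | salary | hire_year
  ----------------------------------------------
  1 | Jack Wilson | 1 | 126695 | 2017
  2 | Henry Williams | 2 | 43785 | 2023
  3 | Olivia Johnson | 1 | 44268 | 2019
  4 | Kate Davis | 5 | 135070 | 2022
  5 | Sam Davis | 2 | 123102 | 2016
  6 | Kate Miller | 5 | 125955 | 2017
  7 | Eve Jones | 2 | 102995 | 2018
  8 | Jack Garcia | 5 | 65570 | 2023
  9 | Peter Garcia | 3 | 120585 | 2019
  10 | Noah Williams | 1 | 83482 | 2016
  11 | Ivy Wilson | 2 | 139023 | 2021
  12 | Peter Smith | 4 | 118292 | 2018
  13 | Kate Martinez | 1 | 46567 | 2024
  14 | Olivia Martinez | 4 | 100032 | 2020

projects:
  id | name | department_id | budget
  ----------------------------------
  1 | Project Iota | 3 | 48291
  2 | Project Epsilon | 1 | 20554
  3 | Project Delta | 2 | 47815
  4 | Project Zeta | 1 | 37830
SELECT name, budget FROM projects WHERE budget BETWEEN 81866 AND 102791

Execution result:
(no rows)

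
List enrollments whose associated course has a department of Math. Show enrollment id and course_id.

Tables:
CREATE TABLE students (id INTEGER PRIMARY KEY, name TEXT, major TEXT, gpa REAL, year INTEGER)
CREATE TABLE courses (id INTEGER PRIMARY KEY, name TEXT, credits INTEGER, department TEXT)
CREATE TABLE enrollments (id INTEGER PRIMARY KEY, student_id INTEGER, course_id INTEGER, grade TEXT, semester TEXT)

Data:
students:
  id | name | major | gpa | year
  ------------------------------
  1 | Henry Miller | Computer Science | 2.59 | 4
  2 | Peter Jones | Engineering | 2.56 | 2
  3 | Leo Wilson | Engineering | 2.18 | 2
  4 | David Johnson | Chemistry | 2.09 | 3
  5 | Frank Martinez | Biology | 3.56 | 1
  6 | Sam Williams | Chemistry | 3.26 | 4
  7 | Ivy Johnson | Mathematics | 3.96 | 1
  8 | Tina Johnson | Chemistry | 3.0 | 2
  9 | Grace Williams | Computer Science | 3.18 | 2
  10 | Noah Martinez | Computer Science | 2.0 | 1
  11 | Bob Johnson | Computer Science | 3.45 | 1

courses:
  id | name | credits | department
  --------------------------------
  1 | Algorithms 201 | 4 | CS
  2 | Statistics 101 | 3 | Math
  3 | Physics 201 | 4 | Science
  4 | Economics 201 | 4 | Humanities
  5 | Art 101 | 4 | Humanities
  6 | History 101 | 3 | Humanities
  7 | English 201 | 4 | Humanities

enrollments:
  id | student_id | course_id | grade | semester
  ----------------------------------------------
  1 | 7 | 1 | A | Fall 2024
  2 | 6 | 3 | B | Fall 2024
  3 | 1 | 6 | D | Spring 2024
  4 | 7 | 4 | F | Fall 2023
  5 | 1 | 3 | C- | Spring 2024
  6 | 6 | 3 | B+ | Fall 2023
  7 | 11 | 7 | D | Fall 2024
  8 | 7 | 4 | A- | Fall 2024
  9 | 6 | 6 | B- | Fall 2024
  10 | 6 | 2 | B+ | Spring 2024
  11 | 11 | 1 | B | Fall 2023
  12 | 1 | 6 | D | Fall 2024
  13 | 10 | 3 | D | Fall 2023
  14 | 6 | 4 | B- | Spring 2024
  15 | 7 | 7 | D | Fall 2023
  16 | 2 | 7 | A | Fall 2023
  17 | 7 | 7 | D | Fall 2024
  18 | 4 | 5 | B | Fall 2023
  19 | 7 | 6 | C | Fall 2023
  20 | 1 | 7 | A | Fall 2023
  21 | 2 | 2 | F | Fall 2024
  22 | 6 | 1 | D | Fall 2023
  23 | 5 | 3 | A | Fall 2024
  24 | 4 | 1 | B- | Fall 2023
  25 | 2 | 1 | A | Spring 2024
SELECT id, course_id FROM enrollments WHERE course_id IN (SELECT id FROM courses WHERE department = 'Math')

Execution result:
id | course_id
10 | 2
21 | 2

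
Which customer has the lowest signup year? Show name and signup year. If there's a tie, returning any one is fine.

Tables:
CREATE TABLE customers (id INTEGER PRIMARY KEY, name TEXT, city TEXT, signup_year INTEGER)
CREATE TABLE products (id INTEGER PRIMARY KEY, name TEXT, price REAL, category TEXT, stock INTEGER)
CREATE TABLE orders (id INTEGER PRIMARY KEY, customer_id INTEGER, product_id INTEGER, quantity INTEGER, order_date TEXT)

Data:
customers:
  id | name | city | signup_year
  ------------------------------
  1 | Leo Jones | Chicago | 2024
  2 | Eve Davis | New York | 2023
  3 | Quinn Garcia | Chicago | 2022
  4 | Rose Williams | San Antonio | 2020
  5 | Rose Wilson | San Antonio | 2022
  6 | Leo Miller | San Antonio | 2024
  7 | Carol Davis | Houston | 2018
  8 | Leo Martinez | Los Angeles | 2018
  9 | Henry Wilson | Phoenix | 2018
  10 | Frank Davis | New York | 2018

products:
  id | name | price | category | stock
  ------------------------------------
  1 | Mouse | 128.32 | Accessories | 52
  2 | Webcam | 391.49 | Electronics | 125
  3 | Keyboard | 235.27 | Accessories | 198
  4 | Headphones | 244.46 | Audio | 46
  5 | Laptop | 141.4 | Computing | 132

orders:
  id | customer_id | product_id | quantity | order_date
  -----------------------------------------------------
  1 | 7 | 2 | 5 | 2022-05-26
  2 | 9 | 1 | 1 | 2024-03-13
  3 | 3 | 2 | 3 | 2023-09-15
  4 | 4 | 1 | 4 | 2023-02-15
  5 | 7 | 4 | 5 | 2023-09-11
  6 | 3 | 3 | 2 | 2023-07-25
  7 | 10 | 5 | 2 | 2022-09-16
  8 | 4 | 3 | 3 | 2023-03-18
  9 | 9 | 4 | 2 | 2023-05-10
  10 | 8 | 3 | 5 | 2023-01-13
SELECT name, signup_year FROM customers ORDER BY signup_year ASC LIMIT 1

Execution result:
name | signup_year
Carol Davis | 2018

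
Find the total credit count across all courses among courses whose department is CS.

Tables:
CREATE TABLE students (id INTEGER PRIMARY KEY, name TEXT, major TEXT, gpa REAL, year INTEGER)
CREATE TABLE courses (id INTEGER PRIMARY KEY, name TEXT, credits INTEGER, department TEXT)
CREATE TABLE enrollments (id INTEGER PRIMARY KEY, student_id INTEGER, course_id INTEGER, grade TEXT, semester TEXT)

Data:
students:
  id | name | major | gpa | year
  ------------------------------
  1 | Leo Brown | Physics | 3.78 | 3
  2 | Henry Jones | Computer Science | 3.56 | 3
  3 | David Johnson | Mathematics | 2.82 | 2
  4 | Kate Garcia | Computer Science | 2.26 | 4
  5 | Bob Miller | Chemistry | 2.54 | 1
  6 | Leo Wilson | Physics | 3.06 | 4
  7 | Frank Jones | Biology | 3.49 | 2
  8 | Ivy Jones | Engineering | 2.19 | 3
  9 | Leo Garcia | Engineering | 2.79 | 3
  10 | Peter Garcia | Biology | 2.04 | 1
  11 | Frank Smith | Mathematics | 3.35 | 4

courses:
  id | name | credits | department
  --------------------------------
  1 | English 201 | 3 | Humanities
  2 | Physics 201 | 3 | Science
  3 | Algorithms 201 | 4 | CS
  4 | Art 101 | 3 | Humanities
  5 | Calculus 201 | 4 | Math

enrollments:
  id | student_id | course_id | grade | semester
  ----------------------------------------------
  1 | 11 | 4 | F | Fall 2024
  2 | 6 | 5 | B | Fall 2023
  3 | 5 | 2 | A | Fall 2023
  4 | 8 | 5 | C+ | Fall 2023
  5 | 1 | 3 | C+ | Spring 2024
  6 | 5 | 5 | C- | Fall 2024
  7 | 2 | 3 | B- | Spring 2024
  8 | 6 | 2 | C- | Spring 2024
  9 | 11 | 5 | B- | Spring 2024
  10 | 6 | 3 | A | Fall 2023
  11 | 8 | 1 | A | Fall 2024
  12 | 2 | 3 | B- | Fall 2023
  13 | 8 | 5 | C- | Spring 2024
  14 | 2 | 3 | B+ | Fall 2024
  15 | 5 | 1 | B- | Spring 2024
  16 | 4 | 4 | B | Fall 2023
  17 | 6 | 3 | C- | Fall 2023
SELECT SUM(credits) FROM courses WHERE department = 'CS'

Execution result:
4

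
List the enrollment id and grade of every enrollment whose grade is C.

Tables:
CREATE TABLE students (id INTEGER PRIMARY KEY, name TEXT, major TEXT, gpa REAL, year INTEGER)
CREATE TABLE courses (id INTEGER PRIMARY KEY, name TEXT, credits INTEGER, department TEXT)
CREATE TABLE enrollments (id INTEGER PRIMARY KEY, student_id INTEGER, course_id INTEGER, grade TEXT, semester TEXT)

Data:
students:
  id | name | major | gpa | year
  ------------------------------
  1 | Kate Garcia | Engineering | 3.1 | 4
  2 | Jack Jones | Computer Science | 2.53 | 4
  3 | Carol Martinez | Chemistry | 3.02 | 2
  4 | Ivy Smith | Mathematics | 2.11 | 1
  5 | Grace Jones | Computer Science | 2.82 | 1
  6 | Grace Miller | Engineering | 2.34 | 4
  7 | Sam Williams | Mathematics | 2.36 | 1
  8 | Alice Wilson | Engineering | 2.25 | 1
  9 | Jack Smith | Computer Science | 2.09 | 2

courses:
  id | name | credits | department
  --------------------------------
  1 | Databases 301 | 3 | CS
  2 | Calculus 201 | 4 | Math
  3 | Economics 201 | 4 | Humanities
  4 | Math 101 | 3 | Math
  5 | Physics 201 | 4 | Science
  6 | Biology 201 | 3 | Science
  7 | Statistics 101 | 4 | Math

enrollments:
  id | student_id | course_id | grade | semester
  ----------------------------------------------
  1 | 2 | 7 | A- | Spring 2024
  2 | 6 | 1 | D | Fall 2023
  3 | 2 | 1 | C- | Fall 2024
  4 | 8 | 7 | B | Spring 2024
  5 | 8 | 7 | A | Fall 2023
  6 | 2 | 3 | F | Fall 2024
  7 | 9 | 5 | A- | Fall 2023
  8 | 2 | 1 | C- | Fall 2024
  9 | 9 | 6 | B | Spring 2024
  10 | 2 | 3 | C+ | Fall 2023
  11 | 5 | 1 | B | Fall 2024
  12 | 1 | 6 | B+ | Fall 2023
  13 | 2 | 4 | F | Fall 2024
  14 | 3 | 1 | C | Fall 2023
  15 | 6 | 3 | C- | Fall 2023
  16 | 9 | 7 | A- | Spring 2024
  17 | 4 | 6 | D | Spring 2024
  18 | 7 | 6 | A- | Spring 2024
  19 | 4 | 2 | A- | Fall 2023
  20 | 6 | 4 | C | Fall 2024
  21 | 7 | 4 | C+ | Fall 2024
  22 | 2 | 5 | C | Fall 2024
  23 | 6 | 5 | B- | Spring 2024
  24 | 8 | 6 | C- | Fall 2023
SELECT id, grade FROM enrollments WHERE grade = 'C'

Execution result:
id | grade
14 | C
20 | C
22 | C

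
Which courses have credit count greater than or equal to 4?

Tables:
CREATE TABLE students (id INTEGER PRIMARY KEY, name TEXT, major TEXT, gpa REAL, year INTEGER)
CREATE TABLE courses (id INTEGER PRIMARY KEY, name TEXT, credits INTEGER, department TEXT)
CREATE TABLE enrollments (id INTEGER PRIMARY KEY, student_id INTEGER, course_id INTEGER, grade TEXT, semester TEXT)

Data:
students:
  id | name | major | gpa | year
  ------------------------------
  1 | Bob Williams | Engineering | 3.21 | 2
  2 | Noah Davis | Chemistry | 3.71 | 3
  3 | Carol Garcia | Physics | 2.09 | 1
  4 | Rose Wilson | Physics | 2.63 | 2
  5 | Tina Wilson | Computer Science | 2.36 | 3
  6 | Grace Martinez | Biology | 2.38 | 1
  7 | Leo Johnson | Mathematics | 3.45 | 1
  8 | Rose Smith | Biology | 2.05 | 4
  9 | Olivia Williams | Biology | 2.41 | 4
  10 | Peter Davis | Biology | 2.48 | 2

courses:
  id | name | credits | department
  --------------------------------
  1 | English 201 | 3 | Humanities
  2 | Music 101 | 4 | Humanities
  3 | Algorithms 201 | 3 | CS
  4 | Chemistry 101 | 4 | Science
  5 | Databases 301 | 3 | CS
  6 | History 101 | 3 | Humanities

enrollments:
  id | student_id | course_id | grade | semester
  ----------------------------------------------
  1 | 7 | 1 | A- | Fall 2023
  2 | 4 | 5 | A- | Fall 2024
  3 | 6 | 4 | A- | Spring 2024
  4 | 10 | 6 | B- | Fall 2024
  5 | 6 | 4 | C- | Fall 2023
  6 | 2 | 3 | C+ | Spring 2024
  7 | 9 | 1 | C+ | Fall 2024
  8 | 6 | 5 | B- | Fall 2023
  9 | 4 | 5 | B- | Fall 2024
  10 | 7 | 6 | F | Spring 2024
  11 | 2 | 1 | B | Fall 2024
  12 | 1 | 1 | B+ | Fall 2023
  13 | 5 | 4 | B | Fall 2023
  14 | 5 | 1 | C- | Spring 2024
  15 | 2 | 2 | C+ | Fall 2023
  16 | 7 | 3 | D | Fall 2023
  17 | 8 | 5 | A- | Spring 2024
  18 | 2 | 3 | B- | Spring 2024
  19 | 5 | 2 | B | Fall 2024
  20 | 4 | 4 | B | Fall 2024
SELECT name, credits FROM courses WHERE credits >= 4

Execution result:
name | credits
Music 101 | 4
Chemistry 101 | 4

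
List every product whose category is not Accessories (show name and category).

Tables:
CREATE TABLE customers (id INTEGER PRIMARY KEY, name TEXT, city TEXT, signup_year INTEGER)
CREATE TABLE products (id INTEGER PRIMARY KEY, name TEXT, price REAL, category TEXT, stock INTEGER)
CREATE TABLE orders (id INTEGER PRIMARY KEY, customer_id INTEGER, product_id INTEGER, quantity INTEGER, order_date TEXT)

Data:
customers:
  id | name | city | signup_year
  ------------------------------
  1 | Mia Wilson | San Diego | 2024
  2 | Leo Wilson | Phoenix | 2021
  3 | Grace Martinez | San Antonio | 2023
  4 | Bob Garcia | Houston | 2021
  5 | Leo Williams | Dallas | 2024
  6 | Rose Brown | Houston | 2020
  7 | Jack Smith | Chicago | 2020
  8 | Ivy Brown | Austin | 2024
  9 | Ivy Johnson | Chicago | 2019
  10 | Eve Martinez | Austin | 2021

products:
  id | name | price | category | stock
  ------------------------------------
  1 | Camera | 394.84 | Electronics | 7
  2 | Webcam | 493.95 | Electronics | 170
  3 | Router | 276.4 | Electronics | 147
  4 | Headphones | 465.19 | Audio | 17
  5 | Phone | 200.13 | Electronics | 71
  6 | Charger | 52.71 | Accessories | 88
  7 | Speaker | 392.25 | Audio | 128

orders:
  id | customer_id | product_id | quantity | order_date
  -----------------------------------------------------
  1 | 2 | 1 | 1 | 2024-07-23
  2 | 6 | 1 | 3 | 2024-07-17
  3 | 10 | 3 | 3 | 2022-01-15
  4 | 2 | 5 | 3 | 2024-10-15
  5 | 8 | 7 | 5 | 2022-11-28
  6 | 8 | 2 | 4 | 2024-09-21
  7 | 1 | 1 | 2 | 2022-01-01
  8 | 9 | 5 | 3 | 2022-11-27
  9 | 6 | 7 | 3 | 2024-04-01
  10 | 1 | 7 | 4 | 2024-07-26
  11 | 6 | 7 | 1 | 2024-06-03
SELECT name, category FROM products WHERE category <> 'Accessories'

Execution result:
name | category
Camera | Electronics
Webcam | Electronics
Router | Electronics
Headphones | Audio
Phone | Electronics
Speaker | Audio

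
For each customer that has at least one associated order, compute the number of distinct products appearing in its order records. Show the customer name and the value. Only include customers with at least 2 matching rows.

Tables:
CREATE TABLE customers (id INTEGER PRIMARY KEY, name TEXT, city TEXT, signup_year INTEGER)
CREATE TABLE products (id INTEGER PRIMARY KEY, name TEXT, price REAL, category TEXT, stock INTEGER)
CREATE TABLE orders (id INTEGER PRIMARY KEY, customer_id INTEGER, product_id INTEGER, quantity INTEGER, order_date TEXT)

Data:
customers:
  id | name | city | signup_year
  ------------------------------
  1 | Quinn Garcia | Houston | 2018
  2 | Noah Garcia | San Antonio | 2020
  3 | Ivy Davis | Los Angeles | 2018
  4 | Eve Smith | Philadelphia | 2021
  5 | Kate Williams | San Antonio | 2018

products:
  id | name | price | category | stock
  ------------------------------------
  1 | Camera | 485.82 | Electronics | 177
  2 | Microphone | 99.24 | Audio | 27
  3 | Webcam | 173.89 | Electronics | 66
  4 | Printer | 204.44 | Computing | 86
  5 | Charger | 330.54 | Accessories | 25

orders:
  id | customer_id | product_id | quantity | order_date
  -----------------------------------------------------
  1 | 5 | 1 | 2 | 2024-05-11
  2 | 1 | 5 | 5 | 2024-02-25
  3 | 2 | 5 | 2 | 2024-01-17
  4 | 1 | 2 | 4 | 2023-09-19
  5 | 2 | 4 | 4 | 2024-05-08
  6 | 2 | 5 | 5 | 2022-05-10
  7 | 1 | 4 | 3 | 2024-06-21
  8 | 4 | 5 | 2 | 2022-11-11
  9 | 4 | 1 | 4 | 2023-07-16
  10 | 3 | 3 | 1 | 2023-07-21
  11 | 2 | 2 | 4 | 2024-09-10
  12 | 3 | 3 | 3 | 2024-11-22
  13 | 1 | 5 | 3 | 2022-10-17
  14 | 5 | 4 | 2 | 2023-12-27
SELECT p.name, COUNT(DISTINCT c.product_id) AS distinct_product_count FROM orders c JOIN customers p ON c.customer_id = p.id GROUP BY p.id, p.name HAVING COUNT(*) >= 2

Execution result:
name | distinct_product_count
Quinn Garcia | 3
Noah Garcia | 3
Ivy Davis | 1
Eve Smith | 2
Kate Williams | 2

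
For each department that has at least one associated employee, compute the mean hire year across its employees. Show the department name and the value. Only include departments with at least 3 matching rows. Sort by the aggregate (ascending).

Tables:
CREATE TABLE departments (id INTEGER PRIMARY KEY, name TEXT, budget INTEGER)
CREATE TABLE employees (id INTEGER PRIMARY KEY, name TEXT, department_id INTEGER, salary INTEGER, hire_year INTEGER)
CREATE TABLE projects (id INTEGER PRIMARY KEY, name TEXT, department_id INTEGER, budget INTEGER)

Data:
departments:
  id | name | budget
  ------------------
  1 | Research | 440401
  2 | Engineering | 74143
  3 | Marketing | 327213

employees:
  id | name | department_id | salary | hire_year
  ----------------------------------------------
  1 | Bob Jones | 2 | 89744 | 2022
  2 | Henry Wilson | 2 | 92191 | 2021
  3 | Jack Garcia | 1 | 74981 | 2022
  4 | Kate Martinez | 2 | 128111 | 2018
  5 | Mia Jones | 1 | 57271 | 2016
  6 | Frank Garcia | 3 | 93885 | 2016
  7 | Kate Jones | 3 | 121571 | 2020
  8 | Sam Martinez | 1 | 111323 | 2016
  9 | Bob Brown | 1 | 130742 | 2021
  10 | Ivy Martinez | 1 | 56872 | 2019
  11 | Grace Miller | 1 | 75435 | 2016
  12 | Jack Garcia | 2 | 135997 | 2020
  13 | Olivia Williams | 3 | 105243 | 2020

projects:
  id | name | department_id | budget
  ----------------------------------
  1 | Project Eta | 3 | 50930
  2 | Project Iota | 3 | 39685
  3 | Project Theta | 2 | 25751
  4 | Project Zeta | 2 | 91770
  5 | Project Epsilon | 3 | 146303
SELECT p.name, AVG(c.hire_year) AS avg_hire_year FROM employees c JOIN departments p ON c.department_id = p.id GROUP BY p.id, p.name HAVING COUNT(*) >= 3 ORDER BY avg_hire_year ASC

Execution result:
name | avg_hire_year
Research | 2018.33
Marketing | 2018.67
Engineering | 2020.25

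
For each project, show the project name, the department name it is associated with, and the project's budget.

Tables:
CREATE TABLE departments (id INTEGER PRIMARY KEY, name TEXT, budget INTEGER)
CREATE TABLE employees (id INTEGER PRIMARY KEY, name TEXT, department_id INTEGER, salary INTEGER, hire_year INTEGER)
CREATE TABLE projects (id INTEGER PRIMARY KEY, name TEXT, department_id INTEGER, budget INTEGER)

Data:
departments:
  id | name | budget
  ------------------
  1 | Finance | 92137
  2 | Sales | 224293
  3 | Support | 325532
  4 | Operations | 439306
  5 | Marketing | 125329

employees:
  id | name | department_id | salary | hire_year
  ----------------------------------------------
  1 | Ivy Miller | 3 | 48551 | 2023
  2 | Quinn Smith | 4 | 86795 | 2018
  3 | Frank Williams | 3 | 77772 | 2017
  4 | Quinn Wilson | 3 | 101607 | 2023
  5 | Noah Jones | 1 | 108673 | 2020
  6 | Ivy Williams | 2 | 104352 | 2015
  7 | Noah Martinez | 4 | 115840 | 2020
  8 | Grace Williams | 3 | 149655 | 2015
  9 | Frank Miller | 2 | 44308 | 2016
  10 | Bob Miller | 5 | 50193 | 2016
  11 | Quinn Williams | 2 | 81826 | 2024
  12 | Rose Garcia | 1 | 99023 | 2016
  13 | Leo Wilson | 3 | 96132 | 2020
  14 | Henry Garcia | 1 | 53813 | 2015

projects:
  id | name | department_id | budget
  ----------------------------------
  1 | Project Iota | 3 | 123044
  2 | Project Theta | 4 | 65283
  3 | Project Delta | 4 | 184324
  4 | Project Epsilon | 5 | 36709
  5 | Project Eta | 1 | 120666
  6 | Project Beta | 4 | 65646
SELECT c.name, p.name AS department, c.budget FROM projects c JOIN departments p ON c.department_id = p.id

Execution result:
name | department | budget
Project Iota | Support | 123044
Project Theta | Operations | 65283
Project Delta | Operations | 184324
Project Epsilon | Marketing | 36709
Project Eta | Finance | 120666
Project Beta | Operations | 65646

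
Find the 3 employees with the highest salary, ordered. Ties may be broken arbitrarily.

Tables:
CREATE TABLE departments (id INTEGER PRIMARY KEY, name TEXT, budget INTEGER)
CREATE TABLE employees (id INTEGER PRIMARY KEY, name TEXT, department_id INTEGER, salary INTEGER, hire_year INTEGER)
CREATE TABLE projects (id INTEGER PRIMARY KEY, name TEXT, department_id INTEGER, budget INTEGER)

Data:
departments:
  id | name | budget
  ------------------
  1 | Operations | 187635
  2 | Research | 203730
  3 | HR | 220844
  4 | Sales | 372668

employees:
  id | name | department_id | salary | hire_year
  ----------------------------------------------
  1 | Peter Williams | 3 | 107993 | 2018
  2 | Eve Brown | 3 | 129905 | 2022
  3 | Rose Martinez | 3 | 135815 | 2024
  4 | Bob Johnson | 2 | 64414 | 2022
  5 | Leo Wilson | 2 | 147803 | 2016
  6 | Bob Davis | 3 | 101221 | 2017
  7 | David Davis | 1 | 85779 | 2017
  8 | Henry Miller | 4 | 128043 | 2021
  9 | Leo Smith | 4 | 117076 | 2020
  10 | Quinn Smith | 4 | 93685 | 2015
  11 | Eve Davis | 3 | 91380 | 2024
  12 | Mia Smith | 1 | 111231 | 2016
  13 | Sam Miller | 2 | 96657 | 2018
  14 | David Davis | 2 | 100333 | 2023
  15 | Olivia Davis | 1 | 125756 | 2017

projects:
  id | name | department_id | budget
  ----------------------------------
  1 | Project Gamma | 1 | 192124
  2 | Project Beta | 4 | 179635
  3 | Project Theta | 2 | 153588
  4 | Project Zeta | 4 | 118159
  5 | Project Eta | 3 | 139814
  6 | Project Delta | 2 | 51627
SELECT name, salary FROM employees ORDER BY salary DESC LIMIT 3

Execution result:
name | salary
Leo Wilson | 147803
Rose Martinez | 135815
Eve Brown | 129905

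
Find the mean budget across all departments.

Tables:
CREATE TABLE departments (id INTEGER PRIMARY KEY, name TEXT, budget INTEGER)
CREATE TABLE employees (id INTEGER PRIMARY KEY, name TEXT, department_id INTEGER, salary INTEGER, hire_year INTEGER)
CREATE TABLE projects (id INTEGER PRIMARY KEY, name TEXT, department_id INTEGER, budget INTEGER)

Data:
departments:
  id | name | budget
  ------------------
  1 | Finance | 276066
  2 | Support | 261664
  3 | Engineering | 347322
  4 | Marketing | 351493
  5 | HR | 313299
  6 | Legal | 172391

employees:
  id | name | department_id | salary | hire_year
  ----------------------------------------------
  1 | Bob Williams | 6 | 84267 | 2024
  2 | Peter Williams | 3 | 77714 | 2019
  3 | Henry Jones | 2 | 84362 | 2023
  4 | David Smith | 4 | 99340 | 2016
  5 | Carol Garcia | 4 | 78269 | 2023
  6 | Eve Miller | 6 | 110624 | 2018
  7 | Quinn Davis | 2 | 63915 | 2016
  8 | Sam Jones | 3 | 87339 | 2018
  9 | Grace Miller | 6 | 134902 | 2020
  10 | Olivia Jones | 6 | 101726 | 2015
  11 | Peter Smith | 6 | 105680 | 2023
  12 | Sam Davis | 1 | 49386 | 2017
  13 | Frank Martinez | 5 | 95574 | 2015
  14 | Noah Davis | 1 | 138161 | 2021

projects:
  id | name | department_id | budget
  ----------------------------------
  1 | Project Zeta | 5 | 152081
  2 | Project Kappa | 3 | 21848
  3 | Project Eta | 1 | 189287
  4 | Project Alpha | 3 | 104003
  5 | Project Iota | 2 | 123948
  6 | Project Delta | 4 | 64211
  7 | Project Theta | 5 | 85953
SELECT AVG(budget) FROM departments

Execution result:
287039.17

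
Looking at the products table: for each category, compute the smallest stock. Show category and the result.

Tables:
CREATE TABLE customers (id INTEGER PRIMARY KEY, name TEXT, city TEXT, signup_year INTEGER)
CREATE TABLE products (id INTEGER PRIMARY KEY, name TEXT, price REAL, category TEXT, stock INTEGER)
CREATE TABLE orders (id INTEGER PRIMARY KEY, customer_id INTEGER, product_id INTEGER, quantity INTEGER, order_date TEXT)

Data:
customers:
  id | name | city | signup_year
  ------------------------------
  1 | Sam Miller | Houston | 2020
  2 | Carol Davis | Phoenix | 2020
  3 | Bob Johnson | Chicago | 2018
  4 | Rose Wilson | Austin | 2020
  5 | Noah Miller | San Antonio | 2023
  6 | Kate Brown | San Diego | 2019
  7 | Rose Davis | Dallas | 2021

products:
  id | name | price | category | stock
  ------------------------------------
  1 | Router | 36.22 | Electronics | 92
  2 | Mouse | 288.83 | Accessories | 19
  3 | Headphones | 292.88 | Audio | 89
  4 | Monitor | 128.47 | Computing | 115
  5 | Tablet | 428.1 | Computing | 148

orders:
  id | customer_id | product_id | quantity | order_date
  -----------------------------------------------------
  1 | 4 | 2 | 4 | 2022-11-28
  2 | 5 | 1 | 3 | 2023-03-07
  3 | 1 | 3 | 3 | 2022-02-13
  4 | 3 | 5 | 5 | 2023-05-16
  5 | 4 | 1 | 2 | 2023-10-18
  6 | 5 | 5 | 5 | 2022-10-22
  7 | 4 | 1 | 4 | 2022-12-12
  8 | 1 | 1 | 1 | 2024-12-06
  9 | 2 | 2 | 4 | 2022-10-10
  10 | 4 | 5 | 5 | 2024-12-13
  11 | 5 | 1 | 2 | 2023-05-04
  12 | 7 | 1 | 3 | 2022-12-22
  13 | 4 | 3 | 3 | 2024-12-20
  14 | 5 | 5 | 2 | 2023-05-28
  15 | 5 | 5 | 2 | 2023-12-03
SELECT category, MIN(stock) AS min_stock FROM products GROUP BY category

Execution result:
category | min_stock
Accessories | 19
Audio | 89
Computing | 115
Electronics | 92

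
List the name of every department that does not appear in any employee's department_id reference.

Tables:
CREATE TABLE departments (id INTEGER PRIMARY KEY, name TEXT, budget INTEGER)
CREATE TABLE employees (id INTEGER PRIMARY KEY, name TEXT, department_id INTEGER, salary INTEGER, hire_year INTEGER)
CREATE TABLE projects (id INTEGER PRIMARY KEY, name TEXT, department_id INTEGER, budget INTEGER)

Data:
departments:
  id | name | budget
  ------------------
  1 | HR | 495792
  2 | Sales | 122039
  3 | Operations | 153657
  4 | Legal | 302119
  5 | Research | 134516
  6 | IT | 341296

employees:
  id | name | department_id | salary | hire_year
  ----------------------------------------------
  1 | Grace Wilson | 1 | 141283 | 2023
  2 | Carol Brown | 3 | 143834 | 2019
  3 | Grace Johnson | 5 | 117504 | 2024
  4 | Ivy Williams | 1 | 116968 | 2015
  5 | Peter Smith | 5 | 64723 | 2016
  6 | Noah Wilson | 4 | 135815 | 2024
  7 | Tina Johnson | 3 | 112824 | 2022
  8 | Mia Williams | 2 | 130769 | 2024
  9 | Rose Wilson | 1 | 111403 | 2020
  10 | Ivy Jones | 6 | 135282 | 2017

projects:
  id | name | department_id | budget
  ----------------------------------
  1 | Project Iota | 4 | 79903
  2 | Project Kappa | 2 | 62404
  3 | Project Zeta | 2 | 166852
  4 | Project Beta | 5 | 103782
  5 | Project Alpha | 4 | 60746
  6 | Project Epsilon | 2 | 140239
SELECT p.name FROM departments p LEFT JOIN employees c ON c.department_id = p.id WHERE c.id IS NULL

Execution result:
(no rows)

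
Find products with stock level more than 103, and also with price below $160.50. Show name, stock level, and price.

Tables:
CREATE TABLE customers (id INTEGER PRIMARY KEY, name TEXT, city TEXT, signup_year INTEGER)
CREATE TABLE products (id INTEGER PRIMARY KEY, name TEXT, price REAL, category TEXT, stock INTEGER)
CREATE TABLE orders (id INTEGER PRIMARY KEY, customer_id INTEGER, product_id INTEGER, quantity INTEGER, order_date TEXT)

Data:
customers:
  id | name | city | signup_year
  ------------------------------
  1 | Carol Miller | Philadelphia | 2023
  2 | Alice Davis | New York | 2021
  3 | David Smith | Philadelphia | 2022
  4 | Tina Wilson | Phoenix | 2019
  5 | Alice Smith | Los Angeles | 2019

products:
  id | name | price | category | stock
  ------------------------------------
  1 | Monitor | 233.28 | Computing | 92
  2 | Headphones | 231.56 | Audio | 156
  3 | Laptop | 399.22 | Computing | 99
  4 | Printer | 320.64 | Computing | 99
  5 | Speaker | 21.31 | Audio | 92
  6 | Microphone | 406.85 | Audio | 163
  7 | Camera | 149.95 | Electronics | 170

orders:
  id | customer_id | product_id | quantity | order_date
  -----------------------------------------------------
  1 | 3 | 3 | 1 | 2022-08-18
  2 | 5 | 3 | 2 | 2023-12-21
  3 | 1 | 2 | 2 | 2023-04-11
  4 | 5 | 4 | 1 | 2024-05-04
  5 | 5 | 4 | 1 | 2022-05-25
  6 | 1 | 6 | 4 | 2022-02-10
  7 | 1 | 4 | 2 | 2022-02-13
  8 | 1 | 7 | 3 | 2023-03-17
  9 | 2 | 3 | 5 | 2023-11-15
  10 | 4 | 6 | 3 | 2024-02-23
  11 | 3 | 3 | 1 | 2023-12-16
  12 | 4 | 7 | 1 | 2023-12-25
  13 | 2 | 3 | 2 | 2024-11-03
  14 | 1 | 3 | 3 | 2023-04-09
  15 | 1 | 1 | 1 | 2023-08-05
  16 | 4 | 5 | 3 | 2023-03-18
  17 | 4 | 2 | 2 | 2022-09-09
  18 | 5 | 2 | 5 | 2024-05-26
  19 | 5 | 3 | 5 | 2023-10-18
SELECT name, stock, price FROM products WHERE stock > 103 AND price < 160.5

Execution result:
name | stock | price
Camera | 170 | 149.95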